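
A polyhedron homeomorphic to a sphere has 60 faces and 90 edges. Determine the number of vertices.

Here V − E + F = 2.
V = 2 + E − F = 2 + 90 − 60 = 32.

32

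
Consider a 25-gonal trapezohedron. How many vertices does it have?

The n-trapezohedron (dual of the n-antiprism) has V = 2·25 + 2 = 52, E = 4·25 = 100, F = 2·25 = 50.

52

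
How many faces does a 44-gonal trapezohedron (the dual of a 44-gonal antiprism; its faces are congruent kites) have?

The n-trapezohedron (dual of the n-antiprism) has V = 2·44 + 2 = 90, E = 4·44 = 176, F = 2·44 = 88.
Check: V − E + F = 90 − 176 + 88 = 2.

88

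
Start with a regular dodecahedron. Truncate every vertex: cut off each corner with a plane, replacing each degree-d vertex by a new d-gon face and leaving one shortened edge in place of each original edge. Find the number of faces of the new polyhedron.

32

The base solid has V = 20, E = 30, F = 12.
Truncation replaces each original edge-end by a new vertex, so V′ = 2E = 60.
Each original edge survives, and each old vertex of degree d contributes d new edges; summing degrees gives Σd = 2E, so E′ = E + 2E = 3E = 90.
Each original face survives and each original vertex becomes one new face: F′ = F + V = 32.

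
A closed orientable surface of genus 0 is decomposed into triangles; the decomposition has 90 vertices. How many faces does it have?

χ = 2 − 2·0 = 2, and every face is a triangle so 3F = 2E.
V − E + F = 2 with E = 3F/2 gives 90 − (3/2 − 1)·F = 2, so F = 176 and E = 264.

176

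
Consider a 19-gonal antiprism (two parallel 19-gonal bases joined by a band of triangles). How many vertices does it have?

An antiprism on an n-gon has two n-gon caps and 2n triangles: V = 2·19 = 38, E = 4·19 = 76, F = 2·19 + 2 = 40.

38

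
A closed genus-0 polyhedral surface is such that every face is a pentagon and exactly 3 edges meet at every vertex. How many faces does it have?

12

Each face has 5 edges and each edge borders two faces, so 2E = 5F.
Each vertex has degree 3, so 3V = 2E and hence V = 5F/3.
Euler: V − E + F = 2 ⇒ (5F/3) − (5F/2) + F = 2.
Multiply by 6: (10 − 15 + 6)F = 12, i.e. 1F = 12.
So F = 12, E = 5·12/2 = 30, V = 5·12/3 = 20.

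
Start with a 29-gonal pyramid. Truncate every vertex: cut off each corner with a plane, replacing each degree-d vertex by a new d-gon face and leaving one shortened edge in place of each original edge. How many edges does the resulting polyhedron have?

The base solid has V = 30, E = 58, F = 30.
Truncation replaces each original edge-end by a new vertex, so V′ = 2E = 116.
Each original edge survives, and each old vertex of degree d contributes d new edges; summing degrees gives Σd = 2E, so E′ = E + 2E = 3E = 174.
Each original face survives and each original vertex becomes one new face: F′ = F + V = 60.

174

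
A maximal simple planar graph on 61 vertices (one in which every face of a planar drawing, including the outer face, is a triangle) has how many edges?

In a plane triangulation 3F = 2E and V − E + F = 2, so E = 3V − 6 = 3·61 − 6 = 177.

177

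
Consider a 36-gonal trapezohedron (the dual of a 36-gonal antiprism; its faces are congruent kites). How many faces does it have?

The n-trapezohedron (dual of the n-antiprism) has V = 2·36 + 2 = 74, E = 4·36 = 144, F = 2·36 = 72.
Check: V − E + F = 74 − 144 + 72 = 2.

72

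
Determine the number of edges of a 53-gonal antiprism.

212

An antiprism on an n-gon has two n-gon caps and 2n triangles: V = 2·53 = 106, E = 4·53 = 212, F = 2·53 + 2 = 108.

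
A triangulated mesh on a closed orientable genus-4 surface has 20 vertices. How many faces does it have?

χ = 2 − 2·4 = -6, and every face is a triangle so 3F = 2E.
V − E + F = -6 with E = 3F/2 gives 20 − (3/2 − 1)·F = -6, so F = 52 and E = 78.

52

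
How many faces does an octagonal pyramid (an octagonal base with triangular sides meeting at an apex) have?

A pyramid on an n-gon base has one n-gon and n triangles: V = 8 + 1 = 9, E = 2·8 = 16, F = 8 + 1 = 9.
Check: V − E + F = 9 − 16 + 9 = 2.

9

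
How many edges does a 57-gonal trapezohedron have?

228

The n-trapezohedron (dual of the n-antiprism) has V = 2·57 + 2 = 116, E = 4·57 = 228, F = 2·57 = 114.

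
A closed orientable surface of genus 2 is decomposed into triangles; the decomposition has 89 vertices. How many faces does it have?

182

χ = 2 − 2·2 = -2, and every face is a triangle so 3F = 2E.
V − E + F = -2 with E = 3F/2 gives 89 − (3/2 − 1)·F = -2, so F = 182 and E = 273.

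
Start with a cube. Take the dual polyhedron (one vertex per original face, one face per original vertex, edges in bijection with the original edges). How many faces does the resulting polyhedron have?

The base solid has V = 8, E = 12, F = 6.
The dual swaps V and F and preserves E: V′ = F = 6, E′ = E = 12, F′ = V = 8.

8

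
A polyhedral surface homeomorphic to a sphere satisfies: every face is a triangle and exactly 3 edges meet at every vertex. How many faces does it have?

Each face has 3 edges and each edge borders two faces, so 2E = 3F.
Each vertex has degree 3, so 3V = 2E and hence V = 3F/3.
Euler: V − E + F = 2 ⇒ (3F/3) − (3F/2) + F = 2.
Multiply by 6: (6 − 9 + 6)F = 12, i.e. 3F = 12.
So F = 4, E = 3·4/2 = 6, V = 3·4/3 = 4.

4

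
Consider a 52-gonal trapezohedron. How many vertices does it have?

106

The n-trapezohedron (dual of the n-antiprism) has V = 2·52 + 2 = 106, E = 4·52 = 208, F = 2·52 = 104.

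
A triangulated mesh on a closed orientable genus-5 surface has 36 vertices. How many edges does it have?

χ = 2 − 2·5 = -8, and every face is a triangle so 3F = 2E.
V − E + F = -8 with E = 3F/2 gives 36 − (3/2 − 1)·F = -8, so F = 88 and E = 132.

132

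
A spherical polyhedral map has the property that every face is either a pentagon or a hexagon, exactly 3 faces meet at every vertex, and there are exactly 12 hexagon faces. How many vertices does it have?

44

Let x be the number of pentagons; then F = 12 + x.
Edge–face incidences: 2E = 6·12 + 5·x = 72 + 5x.
Every vertex has degree 3, so 3V = 2E.
Euler: V − E + F = 2 ⇒ (2E)/3 − E + (12 + x) = 2.
Multiply by 6: 2·(2E) − 3·(2E) + 6·(12 + x) = 12, i.e. 72 + 6x − (72 + 5x) = 12.
Collecting terms: x = 12.
Then 2E = 72 + 5·12 = 132, so E = 66, V = 2E/3 = 44, F = 12 + 12 = 24.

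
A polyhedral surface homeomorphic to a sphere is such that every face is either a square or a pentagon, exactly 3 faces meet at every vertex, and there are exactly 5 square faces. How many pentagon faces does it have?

Let x be the number of pentagons; then F = 5 + x.
Edge–face incidences: 2E = 4·5 + 5·x = 20 + 5x.
Every vertex has degree 3, so 3V = 2E.
Euler: V − E + F = 2 ⇒ (2E)/3 − E + (5 + x) = 2.
Multiply by 6: 2·(2E) − 3·(2E) + 6·(5 + x) = 12, i.e. 30 + 6x − (20 + 5x) = 12.
Collecting terms: x + 10 = 12, so x = 2.
Then 2E = 20 + 5·2 = 30, so E = 15, V = 2E/3 = 10, F = 5 + 2 = 7.

2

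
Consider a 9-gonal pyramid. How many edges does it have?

18

A pyramid on an n-gon base has one n-gon and n triangles: V = 9 + 1 = 10, E = 2·9 = 18, F = 9 + 1 = 10.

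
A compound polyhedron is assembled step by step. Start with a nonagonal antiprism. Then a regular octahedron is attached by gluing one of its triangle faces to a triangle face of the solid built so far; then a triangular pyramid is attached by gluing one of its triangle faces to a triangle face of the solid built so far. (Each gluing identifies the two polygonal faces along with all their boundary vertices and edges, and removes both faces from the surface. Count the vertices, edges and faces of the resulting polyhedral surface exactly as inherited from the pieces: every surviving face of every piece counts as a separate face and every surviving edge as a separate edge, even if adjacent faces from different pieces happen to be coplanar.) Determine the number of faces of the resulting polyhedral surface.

A nonagonal antiprism: V=18, E=36, F=20.
Attach a regular octahedron (V=6, E=12, F=8) along a 3-gon: merge 3 vertices and 3 edges, delete both glued faces → V=21, E=45, F=26.
Attach a triangular pyramid (V=4, E=6, F=4) along a 3-gon: merge 3 vertices and 3 edges, delete both glued faces → V=22, E=48, F=28.
Check: V − E + F = 22 − 48 + 28 = 2.

28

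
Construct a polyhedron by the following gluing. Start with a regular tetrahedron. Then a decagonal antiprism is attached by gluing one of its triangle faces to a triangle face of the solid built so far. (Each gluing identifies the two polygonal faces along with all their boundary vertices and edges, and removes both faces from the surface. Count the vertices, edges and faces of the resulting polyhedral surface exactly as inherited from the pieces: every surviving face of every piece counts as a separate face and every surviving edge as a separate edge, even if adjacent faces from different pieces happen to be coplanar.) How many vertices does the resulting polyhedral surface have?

21

A regular tetrahedron: V=4, E=6, F=4.
Attach a decagonal antiprism (V=20, E=40, F=22) along a 3-gon: merge 3 vertices and 3 edges, delete both glued faces → V=21, E=43, F=24.
Check: V − E + F = 21 − 43 + 24 = 2.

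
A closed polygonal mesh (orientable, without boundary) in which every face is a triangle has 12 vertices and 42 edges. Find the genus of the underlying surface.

Every face is a triangle and each edge borders two faces, so 3F = 2·42, giving F = 28.
χ = V − E + F = 12 − 42 + 28 = -2.
For a closed orientable surface χ = 2 − 2g, so g = (2 − (-2))/2 = 2.

2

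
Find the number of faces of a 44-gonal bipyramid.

A bipyramid over an n-gon has 2n triangular faces and n + 2 vertices: V = 44 + 2 = 46, E = 3·44 = 132, F = 2·44 = 88.
Check: V − E + F = 46 − 132 + 88 = 2.

88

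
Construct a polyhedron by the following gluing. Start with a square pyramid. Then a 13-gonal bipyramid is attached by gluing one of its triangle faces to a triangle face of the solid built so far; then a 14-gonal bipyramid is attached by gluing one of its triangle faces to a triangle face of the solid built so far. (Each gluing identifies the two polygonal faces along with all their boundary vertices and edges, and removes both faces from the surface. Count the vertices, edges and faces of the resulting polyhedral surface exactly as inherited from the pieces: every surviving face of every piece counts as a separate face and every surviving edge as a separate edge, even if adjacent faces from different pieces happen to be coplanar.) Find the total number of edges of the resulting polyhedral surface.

83

A square pyramid: V=5, E=8, F=5.
Attach a 13-gonal bipyramid (V=15, E=39, F=26) along a 3-gon: merge 3 vertices and 3 edges, delete both glued faces → V=17, E=44, F=29.
Attach a 14-gonal bipyramid (V=16, E=42, F=28) along a 3-gon: merge 3 vertices and 3 edges, delete both glued faces → V=30, E=83, F=55.
Check: V − E + F = 30 − 83 + 55 = 2.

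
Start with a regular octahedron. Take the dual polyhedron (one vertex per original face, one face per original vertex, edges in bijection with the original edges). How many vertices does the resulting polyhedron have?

The base solid has V = 6, E = 12, F = 8.
The dual swaps V and F and preserves E: V′ = F = 8, E′ = E = 12, F′ = V = 6.

8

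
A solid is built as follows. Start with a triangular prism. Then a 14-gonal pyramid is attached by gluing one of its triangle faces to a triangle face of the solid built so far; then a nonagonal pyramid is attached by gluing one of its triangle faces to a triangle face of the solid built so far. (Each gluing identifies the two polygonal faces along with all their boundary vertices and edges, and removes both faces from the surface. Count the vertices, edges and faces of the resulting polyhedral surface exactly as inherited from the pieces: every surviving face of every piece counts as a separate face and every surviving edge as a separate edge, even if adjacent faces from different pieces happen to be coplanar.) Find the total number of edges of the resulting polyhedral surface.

A triangular prism: V=6, E=9, F=5.
Attach a 14-gonal pyramid (V=15, E=28, F=15) along a 3-gon: merge 3 vertices and 3 edges, delete both glued faces → V=18, E=34, F=18.
Attach a nonagonal pyramid (V=10, E=18, F=10) along a 3-gon: merge 3 vertices and 3 edges, delete both glued faces → V=25, E=49, F=26.
Check: V − E + F = 25 − 49 + 26 = 2.

49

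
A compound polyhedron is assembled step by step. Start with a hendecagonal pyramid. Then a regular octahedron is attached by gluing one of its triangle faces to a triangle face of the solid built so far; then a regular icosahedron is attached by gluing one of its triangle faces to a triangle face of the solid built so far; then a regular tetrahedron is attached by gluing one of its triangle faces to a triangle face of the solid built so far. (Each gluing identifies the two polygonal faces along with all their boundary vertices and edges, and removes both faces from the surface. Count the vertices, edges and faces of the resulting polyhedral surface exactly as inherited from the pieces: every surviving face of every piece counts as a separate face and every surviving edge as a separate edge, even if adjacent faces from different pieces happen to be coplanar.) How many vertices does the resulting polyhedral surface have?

A hendecagonal pyramid: V=12, E=22, F=12.
Attach a regular octahedron (V=6, E=12, F=8) along a 3-gon: merge 3 vertices and 3 edges, delete both glued faces → V=15, E=31, F=18.
Attach a regular icosahedron (V=12, E=30, F=20) along a 3-gon: merge 3 vertices and 3 edges, delete both glued faces → V=24, E=58, F=36.
Attach a regular tetrahedron (V=4, E=6, F=4) along a 3-gon: merge 3 vertices and 3 edges, delete both glued faces → V=25, E=61, F=38.
Check: V − E + F = 25 − 61 + 38 = 2.

25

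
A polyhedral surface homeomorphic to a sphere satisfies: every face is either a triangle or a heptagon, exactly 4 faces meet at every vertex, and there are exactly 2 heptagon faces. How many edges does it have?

Let x be the number of triangles; then F = 2 + x.
Edge–face incidences: 2E = 7·2 + 3·x = 14 + 3x.
Every vertex has degree 4, so 4V = 2E.
Euler: V − E + F = 2 ⇒ (2E)/4 − E + (2 + x) = 2.
Multiply by 8: 2·(2E) − 4·(2E) + 8·(2 + x) = 16, i.e. 16 + 8x − 2·(14 + 3x) = 16.
Collecting terms: 2x − 12 = 16, so 2x = 28, so x = 14.
Then 2E = 14 + 3·14 = 56, so E = 28, V = 2E/4 = 14, F = 2 + 14 = 16.

28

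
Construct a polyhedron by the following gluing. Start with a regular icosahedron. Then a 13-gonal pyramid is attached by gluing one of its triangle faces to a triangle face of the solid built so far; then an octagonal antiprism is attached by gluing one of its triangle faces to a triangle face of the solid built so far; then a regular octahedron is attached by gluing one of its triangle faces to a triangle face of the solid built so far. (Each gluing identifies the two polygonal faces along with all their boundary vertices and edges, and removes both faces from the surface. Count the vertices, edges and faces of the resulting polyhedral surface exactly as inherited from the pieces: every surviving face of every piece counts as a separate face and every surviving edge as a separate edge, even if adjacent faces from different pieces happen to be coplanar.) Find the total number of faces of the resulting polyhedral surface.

A regular icosahedron: V=12, E=30, F=20.
Attach a 13-gonal pyramid (V=14, E=26, F=14) along a 3-gon: merge 3 vertices and 3 edges, delete both glued faces → V=23, E=53, F=32.
Attach an octagonal antiprism (V=16, E=32, F=18) along a 3-gon: merge 3 vertices and 3 edges, delete both glued faces → V=36, E=82, F=48.
Attach a regular octahedron (V=6, E=12, F=8) along a 3-gon: merge 3 vertices and 3 edges, delete both glued faces → V=39, E=91, F=54.
Check: V − E + F = 39 − 91 + 54 = 2.

54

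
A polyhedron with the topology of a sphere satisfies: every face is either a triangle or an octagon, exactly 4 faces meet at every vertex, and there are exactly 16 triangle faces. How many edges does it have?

Let x be the number of octagons; then F = 16 + x.
Edge–face incidences: 2E = 3·16 + 8·x = 48 + 8x.
Every vertex has degree 4, so 4V = 2E.
Euler: V − E + F = 2 ⇒ (2E)/4 − E + (16 + x) = 2.
Multiply by 8: 2·(2E) − 4·(2E) + 8·(16 + x) = 16, i.e. 128 + 8x − 2·(48 + 8x) = 16.
Collecting terms: −8x + 32 = 16, so −8x = −16, so x = 2.
Then 2E = 48 + 8·2 = 64, so E = 32, V = 2E/4 = 16, F = 16 + 2 = 18.

32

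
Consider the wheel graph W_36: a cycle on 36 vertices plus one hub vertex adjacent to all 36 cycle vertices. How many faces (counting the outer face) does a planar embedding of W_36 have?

W_36 has V = 36 + 1 = 37 vertices and E = 2·36 = 72 edges.
By Euler's formula F = 2 − V + E = 2 − 37 + 72 = 37.

37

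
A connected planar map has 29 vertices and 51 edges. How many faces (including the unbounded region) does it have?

Euler's formula for a connected plane graph: V − E + F = 2, so F = 2 − 29 + 51 = 24.

24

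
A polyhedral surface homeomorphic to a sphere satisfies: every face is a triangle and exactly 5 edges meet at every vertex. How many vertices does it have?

12

Each face has 3 edges and each edge borders two faces, so 2E = 3F.
Each vertex has degree 5, so 5V = 2E and hence V = 3F/5.
Euler: V − E + F = 2 ⇒ (3F/5) − (3F/2) + F = 2.
Multiply by 10: (6 − 15 + 10)F = 20, i.e. 1F = 20.
So F = 20, E = 3·20/2 = 30, V = 3·20/5 = 12.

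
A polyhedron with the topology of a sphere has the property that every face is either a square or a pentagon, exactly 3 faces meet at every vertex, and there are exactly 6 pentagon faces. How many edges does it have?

Let x be the number of squares; then F = 6 + x.
Edge–face incidences: 2E = 5·6 + 4·x = 30 + 4x.
Every vertex has degree 3, so 3V = 2E.
Euler: V − E + F = 2 ⇒ (2E)/3 − E + (6 + x) = 2.
Multiply by 6: 2·(2E) − 3·(2E) + 6·(6 + x) = 12, i.e. 36 + 6x − (30 + 4x) = 12.
Collecting terms: 2x + 6 = 12, so 2x = 6, so x = 3.
Then 2E = 30 + 4·3 = 42, so E = 21, V = 2E/3 = 14, F = 6 + 3 = 9.

21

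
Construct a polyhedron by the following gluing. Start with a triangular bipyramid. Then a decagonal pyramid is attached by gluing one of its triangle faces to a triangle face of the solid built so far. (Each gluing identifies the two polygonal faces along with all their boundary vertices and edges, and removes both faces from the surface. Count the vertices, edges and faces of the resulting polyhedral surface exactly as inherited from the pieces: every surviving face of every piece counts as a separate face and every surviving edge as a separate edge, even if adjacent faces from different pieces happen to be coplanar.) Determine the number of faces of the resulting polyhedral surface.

A triangular bipyramid: V=5, E=9, F=6.
Attach a decagonal pyramid (V=11, E=20, F=11) along a 3-gon: merge 3 vertices and 3 edges, delete both glued faces → V=13, E=26, F=15.
Check: V − E + F = 13 − 26 + 15 = 2.

15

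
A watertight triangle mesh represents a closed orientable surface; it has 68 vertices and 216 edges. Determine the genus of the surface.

3

Every face is a triangle and each edge borders two faces, so 3F = 2·216, giving F = 144.
χ = V − E + F = 68 − 216 + 144 = -4.
For a closed orientable surface χ = 2 − 2g, so g = (2 − (-4))/2 = 3.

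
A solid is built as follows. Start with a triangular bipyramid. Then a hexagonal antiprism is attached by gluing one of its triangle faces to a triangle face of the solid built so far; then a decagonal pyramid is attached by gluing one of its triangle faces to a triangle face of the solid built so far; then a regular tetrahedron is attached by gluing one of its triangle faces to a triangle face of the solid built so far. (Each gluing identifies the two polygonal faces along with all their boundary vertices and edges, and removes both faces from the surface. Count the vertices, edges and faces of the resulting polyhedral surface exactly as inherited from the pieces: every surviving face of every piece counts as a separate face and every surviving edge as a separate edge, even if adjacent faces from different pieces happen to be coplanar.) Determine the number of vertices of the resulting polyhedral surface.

A triangular bipyramid: V=5, E=9, F=6.
Attach a hexagonal antiprism (V=12, E=24, F=14) along a 3-gon: merge 3 vertices and 3 edges, delete both glued faces → V=14, E=30, F=18.
Attach a decagonal pyramid (V=11, E=20, F=11) along a 3-gon: merge 3 vertices and 3 edges, delete both glued faces → V=22, E=47, F=27.
Attach a regular tetrahedron (V=4, E=6, F=4) along a 3-gon: merge 3 vertices and 3 edges, delete both glued faces → V=23, E=50, F=29.
Check: V − E + F = 23 − 50 + 29 = 2.

23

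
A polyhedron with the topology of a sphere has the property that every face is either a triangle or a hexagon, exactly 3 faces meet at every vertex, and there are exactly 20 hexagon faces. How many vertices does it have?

Let x be the number of triangles; then F = 20 + x.
Edge–face incidences: 2E = 6·20 + 3·x = 120 + 3x.
Every vertex has degree 3, so 3V = 2E.
Euler: V − E + F = 2 ⇒ (2E)/3 − E + (20 + x) = 2.
Multiply by 6: 2·(2E) − 3·(2E) + 6·(20 + x) = 12, i.e. 120 + 6x − (120 + 3x) = 12.
Collecting terms: 3x = 12, so x = 4.
Then 2E = 120 + 3·4 = 132, so E = 66, V = 2E/3 = 44, F = 20 + 4 = 24.

44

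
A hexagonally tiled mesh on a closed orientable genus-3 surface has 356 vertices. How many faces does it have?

180

χ = 2 − 2·3 = -4, and every face is a hexagon so 6F = 2E.
V − E + F = -4 with E = 6F/2 gives 356 − (6/2 − 1)·F = -4, so F = 180 and E = 540.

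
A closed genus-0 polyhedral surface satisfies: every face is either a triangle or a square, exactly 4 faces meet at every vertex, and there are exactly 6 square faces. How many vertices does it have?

12

Let x be the number of triangles; then F = 6 + x.
Edge–face incidences: 2E = 4·6 + 3·x = 24 + 3x.
Every vertex has degree 4, so 4V = 2E.
Euler: V − E + F = 2 ⇒ (2E)/4 − E + (6 + x) = 2.
Multiply by 8: 2·(2E) − 4·(2E) + 8·(6 + x) = 16, i.e. 48 + 8x − 2·(24 + 3x) = 16.
Collecting terms: 2x = 16, so x = 8.
Then 2E = 24 + 3·8 = 48, so E = 24, V = 2E/4 = 12, F = 6 + 8 = 14.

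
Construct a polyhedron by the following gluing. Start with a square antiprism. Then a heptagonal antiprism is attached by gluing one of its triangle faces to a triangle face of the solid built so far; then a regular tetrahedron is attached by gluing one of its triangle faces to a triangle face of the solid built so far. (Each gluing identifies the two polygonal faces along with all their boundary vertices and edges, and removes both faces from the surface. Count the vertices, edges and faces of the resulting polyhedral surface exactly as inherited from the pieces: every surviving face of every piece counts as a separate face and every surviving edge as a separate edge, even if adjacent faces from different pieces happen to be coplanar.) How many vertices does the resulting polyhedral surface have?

A square antiprism: V=8, E=16, F=10.
Attach a heptagonal antiprism (V=14, E=28, F=16) along a 3-gon: merge 3 vertices and 3 edges, delete both glued faces → V=19, E=41, F=24.
Attach a regular tetrahedron (V=4, E=6, F=4) along a 3-gon: merge 3 vertices and 3 edges, delete both glued faces → V=20, E=44, F=26.
Check: V − E + F = 20 − 44 + 26 = 2.

20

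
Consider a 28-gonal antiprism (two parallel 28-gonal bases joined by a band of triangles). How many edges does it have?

112

An antiprism on an n-gon has two n-gon caps and 2n triangles: V = 2·28 = 56, E = 4·28 = 112, F = 2·28 + 2 = 58.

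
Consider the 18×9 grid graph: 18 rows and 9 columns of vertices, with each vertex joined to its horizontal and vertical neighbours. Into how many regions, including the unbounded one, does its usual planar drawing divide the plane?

The grid has V = 18·9 = 162 vertices and E = 18·8 + 9·17 = 297 edges.
F = 2 − V + E = 2 − 162 + 297 = 137.

137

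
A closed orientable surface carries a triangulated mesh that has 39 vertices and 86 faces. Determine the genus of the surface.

3

Every face is a triangle, so 2E = 3·86 = 258, giving E = 129.
χ = V − E + F = 39 − 129 + 86 = -4.
For a closed orientable surface χ = 2 − 2g, so g = (2 − (-4))/2 = 3.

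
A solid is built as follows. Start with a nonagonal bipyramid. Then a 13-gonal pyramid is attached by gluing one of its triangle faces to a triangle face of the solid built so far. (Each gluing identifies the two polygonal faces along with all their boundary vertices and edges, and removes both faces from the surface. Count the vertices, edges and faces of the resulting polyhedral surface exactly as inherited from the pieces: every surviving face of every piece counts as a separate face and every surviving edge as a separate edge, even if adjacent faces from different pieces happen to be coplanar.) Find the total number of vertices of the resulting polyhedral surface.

A nonagonal bipyramid: V=11, E=27, F=18.
Attach a 13-gonal pyramid (V=14, E=26, F=14) along a 3-gon: merge 3 vertices and 3 edges, delete both glued faces → V=22, E=50, F=30.
Check: V − E + F = 22 − 50 + 30 = 2.

22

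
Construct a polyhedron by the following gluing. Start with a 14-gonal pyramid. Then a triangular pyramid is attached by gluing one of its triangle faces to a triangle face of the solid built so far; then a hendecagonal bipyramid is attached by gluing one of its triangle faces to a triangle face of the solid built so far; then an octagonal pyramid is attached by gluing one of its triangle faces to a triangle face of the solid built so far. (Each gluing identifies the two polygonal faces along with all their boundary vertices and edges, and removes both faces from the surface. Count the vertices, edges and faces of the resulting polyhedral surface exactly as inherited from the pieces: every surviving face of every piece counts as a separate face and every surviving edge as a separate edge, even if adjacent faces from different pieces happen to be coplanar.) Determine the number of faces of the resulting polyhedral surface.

44

A 14-gonal pyramid: V=15, E=28, F=15.
Attach a triangular pyramid (V=4, E=6, F=4) along a 3-gon: merge 3 vertices and 3 edges, delete both glued faces → V=16, E=31, F=17.
Attach a hendecagonal bipyramid (V=13, E=33, F=22) along a 3-gon: merge 3 vertices and 3 edges, delete both glued faces → V=26, E=61, F=37.
Attach an octagonal pyramid (V=9, E=16, F=9) along a 3-gon: merge 3 vertices and 3 edges, delete both glued faces → V=32, E=74, F=44.
Check: V − E + F = 32 − 74 + 44 = 2.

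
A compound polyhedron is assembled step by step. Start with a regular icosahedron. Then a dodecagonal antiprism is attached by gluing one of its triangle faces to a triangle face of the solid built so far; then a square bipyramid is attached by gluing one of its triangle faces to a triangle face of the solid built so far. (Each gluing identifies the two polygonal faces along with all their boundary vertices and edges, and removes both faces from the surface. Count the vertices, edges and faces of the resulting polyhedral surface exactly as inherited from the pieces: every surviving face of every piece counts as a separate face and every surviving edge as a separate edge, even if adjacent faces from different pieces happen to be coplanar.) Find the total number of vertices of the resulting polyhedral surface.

A regular icosahedron: V=12, E=30, F=20.
Attach a dodecagonal antiprism (V=24, E=48, F=26) along a 3-gon: merge 3 vertices and 3 edges, delete both glued faces → V=33, E=75, F=44.
Attach a square bipyramid (V=6, E=12, F=8) along a 3-gon: merge 3 vertices and 3 edges, delete both glued faces → V=36, E=84, F=50.
Check: V − E + F = 36 − 84 + 50 = 2.

36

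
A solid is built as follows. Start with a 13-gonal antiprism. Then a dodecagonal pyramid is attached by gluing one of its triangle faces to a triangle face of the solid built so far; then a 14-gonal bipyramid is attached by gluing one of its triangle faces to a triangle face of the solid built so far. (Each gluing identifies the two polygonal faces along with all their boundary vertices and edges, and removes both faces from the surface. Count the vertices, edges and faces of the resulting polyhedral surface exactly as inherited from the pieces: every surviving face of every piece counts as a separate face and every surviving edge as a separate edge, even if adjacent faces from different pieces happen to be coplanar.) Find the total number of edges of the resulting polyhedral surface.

112

A 13-gonal antiprism: V=26, E=52, F=28.
Attach a dodecagonal pyramid (V=13, E=24, F=13) along a 3-gon: merge 3 vertices and 3 edges, delete both glued faces → V=36, E=73, F=39.
Attach a 14-gonal bipyramid (V=16, E=42, F=28) along a 3-gon: merge 3 vertices and 3 edges, delete both glued faces → V=49, E=112, F=65.
Check: V − E + F = 49 − 112 + 65 = 2.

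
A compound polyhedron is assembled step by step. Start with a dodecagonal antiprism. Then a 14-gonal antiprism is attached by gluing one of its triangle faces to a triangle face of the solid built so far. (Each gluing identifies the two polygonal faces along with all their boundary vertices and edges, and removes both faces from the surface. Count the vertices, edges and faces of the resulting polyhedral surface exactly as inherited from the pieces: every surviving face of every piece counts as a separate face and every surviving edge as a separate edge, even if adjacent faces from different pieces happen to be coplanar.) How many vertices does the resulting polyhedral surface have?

49

A dodecagonal antiprism: V=24, E=48, F=26.
Attach a 14-gonal antiprism (V=28, E=56, F=30) along a 3-gon: merge 3 vertices and 3 edges, delete both glued faces → V=49, E=101, F=54.
Check: V − E + F = 49 − 101 + 54 = 2.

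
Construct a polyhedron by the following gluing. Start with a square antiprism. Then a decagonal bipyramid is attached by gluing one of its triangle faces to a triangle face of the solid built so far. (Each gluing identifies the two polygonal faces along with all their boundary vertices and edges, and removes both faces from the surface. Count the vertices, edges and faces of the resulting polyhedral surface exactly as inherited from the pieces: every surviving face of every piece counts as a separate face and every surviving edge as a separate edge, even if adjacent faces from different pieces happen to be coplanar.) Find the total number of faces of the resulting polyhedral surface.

28

A square antiprism: V=8, E=16, F=10.
Attach a decagonal bipyramid (V=12, E=30, F=20) along a 3-gon: merge 3 vertices and 3 edges, delete both glued faces → V=17, E=43, F=28.
Check: V − E + F = 17 − 43 + 28 = 2.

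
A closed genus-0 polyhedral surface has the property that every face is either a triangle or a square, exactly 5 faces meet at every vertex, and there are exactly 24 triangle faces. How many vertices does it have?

16

Let x be the number of squares; then F = 24 + x.
Edge–face incidences: 2E = 3·24 + 4·x = 72 + 4x.
Every vertex has degree 5, so 5V = 2E.
Euler: V − E + F = 2 ⇒ (2E)/5 − E + (24 + x) = 2.
Multiply by 10: 2·(2E) − 5·(2E) + 10·(24 + x) = 20, i.e. 240 + 10x − 3·(72 + 4x) = 20.
Collecting terms: −2x + 24 = 20, so −2x = −4, so x = 2.
Then 2E = 72 + 4·2 = 80, so E = 40, V = 2E/5 = 16, F = 24 + 2 = 26.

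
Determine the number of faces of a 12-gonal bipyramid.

A bipyramid over an n-gon has 2n triangular faces and n + 2 vertices: V = 12 + 2 = 14, E = 3·12 = 36, F = 2·12 = 24.

24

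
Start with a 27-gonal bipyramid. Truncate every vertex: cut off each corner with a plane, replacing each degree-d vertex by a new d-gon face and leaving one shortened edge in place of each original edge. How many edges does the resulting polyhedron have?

The base solid has V = 29, E = 81, F = 54.
Truncation replaces each original edge-end by a new vertex, so V′ = 2E = 162.
Each original edge survives, and each old vertex of degree d contributes d new edges; summing degrees gives Σd = 2E, so E′ = E + 2E = 3E = 243.
Each original face survives and each original vertex becomes one new face: F′ = F + V = 83.

243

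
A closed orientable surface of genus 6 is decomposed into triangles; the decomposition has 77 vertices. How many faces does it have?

174

χ = 2 − 2·6 = -10, and every face is a triangle so 3F = 2E.
V − E + F = -10 with E = 3F/2 gives 77 − (3/2 − 1)·F = -10, so F = 174 and E = 261.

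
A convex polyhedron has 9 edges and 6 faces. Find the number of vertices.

5

Here V − E + F = 2.
V = 2 + E − F = 2 + 9 − 6 = 5.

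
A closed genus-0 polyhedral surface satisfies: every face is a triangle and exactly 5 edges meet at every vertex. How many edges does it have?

30

Each face has 3 edges and each edge borders two faces, so 2E = 3F.
Each vertex has degree 5, so 5V = 2E and hence V = 3F/5.
Euler: V − E + F = 2 ⇒ (3F/5) − (3F/2) + F = 2.
Multiply by 10: (6 − 15 + 10)F = 20, i.e. 1F = 20.
So F = 20, E = 3·20/2 = 30, V = 3·20/5 = 12.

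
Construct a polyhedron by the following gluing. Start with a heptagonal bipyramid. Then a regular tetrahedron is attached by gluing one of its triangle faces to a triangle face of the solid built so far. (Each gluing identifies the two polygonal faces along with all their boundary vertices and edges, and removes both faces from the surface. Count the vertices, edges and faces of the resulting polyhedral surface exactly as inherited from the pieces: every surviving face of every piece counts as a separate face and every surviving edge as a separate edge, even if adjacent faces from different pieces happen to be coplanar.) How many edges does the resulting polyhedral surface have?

24

A heptagonal bipyramid: V=9, E=21, F=14.
Attach a regular tetrahedron (V=4, E=6, F=4) along a 3-gon: merge 3 vertices and 3 edges, delete both glued faces → V=10, E=24, F=16.
Check: V − E + F = 10 − 24 + 16 = 2.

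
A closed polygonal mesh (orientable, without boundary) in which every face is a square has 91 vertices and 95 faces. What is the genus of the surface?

Every face is a square, so 2E = 4·95 = 380, giving E = 190.
χ = V − E + F = 91 − 190 + 95 = -4.
For a closed orientable surface χ = 2 − 2g, so g = (2 − (-4))/2 = 3.

3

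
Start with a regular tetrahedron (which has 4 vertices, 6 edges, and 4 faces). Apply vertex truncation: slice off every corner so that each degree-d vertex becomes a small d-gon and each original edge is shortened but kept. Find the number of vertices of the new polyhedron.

Truncation replaces each original edge-end by a new vertex, so V′ = 2E = 12.
Each original edge survives, and each old vertex of degree d contributes d new edges; summing degrees gives Σd = 2E, so E′ = E + 2E = 3E = 18.
Each original face survives and each original vertex becomes one new face: F′ = F + V = 8.

12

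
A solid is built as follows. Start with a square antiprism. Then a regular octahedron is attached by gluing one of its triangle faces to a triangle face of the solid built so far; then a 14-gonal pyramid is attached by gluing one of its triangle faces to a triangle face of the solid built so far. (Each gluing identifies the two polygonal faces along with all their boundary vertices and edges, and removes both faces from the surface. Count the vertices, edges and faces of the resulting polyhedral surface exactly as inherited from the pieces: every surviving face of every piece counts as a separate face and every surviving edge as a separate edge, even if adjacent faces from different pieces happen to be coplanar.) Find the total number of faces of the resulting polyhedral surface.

A square antiprism: V=8, E=16, F=10.
Attach a regular octahedron (V=6, E=12, F=8) along a 3-gon: merge 3 vertices and 3 edges, delete both glued faces → V=11, E=25, F=16.
Attach a 14-gonal pyramid (V=15, E=28, F=15) along a 3-gon: merge 3 vertices and 3 edges, delete both glued faces → V=23, E=50, F=29.
Check: V − E + F = 23 − 50 + 29 = 2.

29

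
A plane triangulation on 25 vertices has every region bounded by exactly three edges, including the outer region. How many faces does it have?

In a plane triangulation 3F = 2E and V − E + F = 2, so F = 2V − 4 = 2·25 − 4 = 46.

46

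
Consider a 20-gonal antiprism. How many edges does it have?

80

An antiprism on an n-gon has two n-gon caps and 2n triangles: V = 2·20 = 40, E = 4·20 = 80, F = 2·20 + 2 = 42.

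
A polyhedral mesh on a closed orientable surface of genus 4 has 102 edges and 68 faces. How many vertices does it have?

28

For a closed orientable surface of genus 4, χ = 2 − 2·4 = -6.
V = -6 + E − F = -6 + 102 − 68 = 28.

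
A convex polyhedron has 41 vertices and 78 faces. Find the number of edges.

117

Here V − E + F = 2.
E = V + F − (2) = 41 + 78 − (2) = 117.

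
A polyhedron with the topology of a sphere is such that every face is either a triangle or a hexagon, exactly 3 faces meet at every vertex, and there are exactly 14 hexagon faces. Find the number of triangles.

Let x be the number of triangles; then F = 14 + x.
Edge–face incidences: 2E = 6·14 + 3·x = 84 + 3x.
Every vertex has degree 3, so 3V = 2E.
Euler: V − E + F = 2 ⇒ (2E)/3 − E + (14 + x) = 2.
Multiply by 6: 2·(2E) − 3·(2E) + 6·(14 + x) = 12, i.e. 84 + 6x − (84 + 3x) = 12.
Collecting terms: 3x = 12, so x = 4.
Then 2E = 84 + 3·4 = 96, so E = 48, V = 2E/3 = 32, F = 14 + 4 = 18.

4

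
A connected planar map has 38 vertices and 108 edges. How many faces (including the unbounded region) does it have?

Euler's formula for a connected plane graph: V − E + F = 2, so F = 2 − 38 + 108 = 72.

72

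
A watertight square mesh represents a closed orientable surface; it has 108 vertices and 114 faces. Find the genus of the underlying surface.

4

Every face is a square, so 2E = 4·114 = 456, giving E = 228.
χ = V − E + F = 108 − 228 + 114 = -6.
For a closed orientable surface χ = 2 − 2g, so g = (2 − (-6))/2 = 4.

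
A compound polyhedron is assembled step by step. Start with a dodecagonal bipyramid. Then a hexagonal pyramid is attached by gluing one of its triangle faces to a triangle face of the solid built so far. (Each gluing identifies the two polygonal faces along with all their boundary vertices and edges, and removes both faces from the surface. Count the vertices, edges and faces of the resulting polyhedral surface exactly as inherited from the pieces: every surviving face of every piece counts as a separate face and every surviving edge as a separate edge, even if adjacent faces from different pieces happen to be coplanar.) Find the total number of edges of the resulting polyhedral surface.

45

A dodecagonal bipyramid: V=14, E=36, F=24.
Attach a hexagonal pyramid (V=7, E=12, F=7) along a 3-gon: merge 3 vertices and 3 edges, delete both glued faces → V=18, E=45, F=29.
Check: V − E + F = 18 − 45 + 29 = 2.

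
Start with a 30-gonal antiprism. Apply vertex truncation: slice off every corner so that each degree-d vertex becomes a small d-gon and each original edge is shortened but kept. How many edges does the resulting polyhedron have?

The base solid has V = 60, E = 120, F = 62.
Truncation replaces each original edge-end by a new vertex, so V′ = 2E = 240.
Each original edge survives, and each old vertex of degree d contributes d new edges; summing degrees gives Σd = 2E, so E′ = E + 2E = 3E = 360.
Each original face survives and each original vertex becomes one new face: F′ = F + V = 122.

360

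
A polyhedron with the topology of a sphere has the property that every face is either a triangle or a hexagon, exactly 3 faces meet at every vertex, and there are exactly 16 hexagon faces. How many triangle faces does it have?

4

Let x be the number of triangles; then F = 16 + x.
Edge–face incidences: 2E = 6·16 + 3·x = 96 + 3x.
Every vertex has degree 3, so 3V = 2E.
Euler: V − E + F = 2 ⇒ (2E)/3 − E + (16 + x) = 2.
Multiply by 6: 2·(2E) − 3·(2E) + 6·(16 + x) = 12, i.e. 96 + 6x − (96 + 3x) = 12.
Collecting terms: 3x = 12, so x = 4.
Then 2E = 96 + 3·4 = 108, so E = 54, V = 2E/3 = 36, F = 16 + 4 = 20.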